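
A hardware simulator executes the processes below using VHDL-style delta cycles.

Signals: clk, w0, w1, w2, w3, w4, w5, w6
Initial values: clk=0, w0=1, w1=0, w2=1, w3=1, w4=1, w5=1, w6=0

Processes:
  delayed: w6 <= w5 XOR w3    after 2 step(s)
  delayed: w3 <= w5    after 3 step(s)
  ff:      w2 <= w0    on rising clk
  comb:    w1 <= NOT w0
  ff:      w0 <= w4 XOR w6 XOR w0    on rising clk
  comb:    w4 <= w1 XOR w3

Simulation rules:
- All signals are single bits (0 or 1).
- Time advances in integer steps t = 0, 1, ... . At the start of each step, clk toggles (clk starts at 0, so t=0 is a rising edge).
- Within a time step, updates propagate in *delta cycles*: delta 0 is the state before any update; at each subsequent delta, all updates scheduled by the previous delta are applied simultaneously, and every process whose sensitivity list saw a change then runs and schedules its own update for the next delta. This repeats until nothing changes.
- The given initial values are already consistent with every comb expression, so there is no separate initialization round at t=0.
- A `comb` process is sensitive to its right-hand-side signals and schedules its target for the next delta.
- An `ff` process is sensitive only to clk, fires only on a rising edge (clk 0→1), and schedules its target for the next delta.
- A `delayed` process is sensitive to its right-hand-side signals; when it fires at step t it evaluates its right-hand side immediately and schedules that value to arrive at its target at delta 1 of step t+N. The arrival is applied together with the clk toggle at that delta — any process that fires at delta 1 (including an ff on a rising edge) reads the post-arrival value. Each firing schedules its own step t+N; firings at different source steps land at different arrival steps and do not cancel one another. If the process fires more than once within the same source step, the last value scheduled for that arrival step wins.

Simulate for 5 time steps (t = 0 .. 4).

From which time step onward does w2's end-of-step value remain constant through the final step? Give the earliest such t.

2

t=0 Δ0: w1=0 w5=1 w6=0 w2=1 clk=0 w3=1 w4=1 w0=1
  Δ1: clk:0→1
  Δ2: w0:1→0
  Δ3: w1:0→1
  Δ4: w4:1→0
  (4Δ to stable)
t=1 Δ0: w1=1 w5=1 w6=0 w2=1 clk=1 w3=1 w4=0 w0=0
  Δ1: clk:1→0
  (1Δ to stable)
t=2 Δ0: w1=1 w5=1 w6=0 w2=1 clk=0 w3=1 w4=0 w0=0
  Δ1: clk:0→1
  Δ2: w2:1→0
  (2Δ to stable)
t=3 Δ0: w1=1 w5=1 w6=0 w2=0 clk=1 w3=1 w4=0 w0=0
  Δ1: clk:1→0
  (1Δ to stable)
t=4 Δ0: w1=1 w5=1 w6=0 w2=0 clk=0 w3=1 w4=0 w0=0
  Δ1: clk:0→1
  (1Δ to stable)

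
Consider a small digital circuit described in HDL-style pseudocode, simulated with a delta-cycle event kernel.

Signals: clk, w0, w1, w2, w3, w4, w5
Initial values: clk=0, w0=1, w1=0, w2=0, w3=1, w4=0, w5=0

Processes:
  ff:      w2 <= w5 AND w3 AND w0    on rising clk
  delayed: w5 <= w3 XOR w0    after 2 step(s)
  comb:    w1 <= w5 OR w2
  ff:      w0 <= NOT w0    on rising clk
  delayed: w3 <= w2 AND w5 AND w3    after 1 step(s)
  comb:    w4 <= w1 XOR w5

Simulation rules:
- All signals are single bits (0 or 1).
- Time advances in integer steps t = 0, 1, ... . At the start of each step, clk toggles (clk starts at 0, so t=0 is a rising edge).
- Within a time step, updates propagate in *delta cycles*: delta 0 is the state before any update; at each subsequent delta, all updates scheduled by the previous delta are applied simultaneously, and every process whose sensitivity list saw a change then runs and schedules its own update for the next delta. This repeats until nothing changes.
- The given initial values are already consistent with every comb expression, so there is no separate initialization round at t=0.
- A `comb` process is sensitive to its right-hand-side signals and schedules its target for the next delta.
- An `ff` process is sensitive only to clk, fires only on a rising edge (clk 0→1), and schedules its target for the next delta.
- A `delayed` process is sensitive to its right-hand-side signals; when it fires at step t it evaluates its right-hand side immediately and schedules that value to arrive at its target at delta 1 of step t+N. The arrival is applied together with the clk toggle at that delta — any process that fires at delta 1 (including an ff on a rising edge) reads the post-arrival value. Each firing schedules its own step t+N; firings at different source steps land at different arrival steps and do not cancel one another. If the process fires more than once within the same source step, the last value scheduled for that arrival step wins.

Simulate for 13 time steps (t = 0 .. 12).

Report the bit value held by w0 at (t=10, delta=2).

t=0 Δ0: w5=0 w3=1 w0=1 w4=0 w1=0 clk=0 w2=0
  Δ1: clk:0→1
  Δ2: w0:1→0
  (2Δ to stable)
t=1 Δ0: w5=0 w3=1 w0=0 w4=0 w1=0 clk=1 w2=0
  Δ1: clk:1→0
  (1Δ to stable)
t=2 Δ0: w5=0 w3=1 w0=0 w4=0 w1=0 clk=0 w2=0
  Δ1: w5:0→1, clk:0→1
  Δ2: w0:0→1, w4:0→1, w1:0→1
  Δ3: w4:1→0
  (3Δ to stable)
t=3 Δ0: w5=1 w3=1 w0=1 w4=0 w1=1 clk=1 w2=0
  Δ1: w3:1→0, clk:1→0
  (1Δ to stable)
t=4 Δ0: w5=1 w3=0 w0=1 w4=0 w1=1 clk=0 w2=0
  Δ1: w5:1→0, clk:0→1
  Δ2: w0:1→0, w4:0→1, w1:1→0
  Δ3: w4:1→0
  (3Δ to stable)
t=5 Δ0: w5=0 w3=0 w0=0 w4=0 w1=0 clk=1 w2=0
  Δ1: w5:0→1, clk:1→0
  Δ2: w4:0→1, w1:0→1
  Δ3: w4:1→0
  (3Δ to stable)
t=6 Δ0: w5=1 w3=0 w0=0 w4=0 w1=1 clk=0 w2=0
  Δ1: w5:1→0, clk:0→1
  Δ2: w0:0→1, w4:0→1, w1:1→0
  Δ3: w4:1→0
  (3Δ to stable)
t=7 Δ0: w5=0 w3=0 w0=1 w4=0 w1=0 clk=1 w2=0
  Δ1: clk:1→0
  (1Δ to stable)
t=8 Δ0: w5=0 w3=0 w0=1 w4=0 w1=0 clk=0 w2=0
  Δ1: w5:0→1, clk:0→1
  Δ2: w0:1→0, w4:0→1, w1:0→1
  Δ3: w4:1→0
  (3Δ to stable)
t=9 Δ0: w5=1 w3=0 w0=0 w4=0 w1=1 clk=1 w2=0
  Δ1: clk:1→0
  (1Δ to stable)
t=10 Δ0: w5=1 w3=0 w0=0 w4=0 w1=1 clk=0 w2=0
  Δ1: w5:1→0, clk:0→1
  Δ2: w0:0→1, w4:0→1, w1:1→0
  Δ3: w4:1→0
  (3Δ to stable)
t=11 Δ0: w5=0 w3=0 w0=1 w4=0 w1=0 clk=1 w2=0
  Δ1: clk:1→0
  (1Δ to stable)
t=12 Δ0: w5=0 w3=0 w0=1 w4=0 w1=0 clk=0 w2=0
  Δ1: w5:0→1, clk:0→1
  Δ2: w0:1→0, w4:0→1, w1:0→1
  Δ3: w4:1→0
  (3Δ to stable)

1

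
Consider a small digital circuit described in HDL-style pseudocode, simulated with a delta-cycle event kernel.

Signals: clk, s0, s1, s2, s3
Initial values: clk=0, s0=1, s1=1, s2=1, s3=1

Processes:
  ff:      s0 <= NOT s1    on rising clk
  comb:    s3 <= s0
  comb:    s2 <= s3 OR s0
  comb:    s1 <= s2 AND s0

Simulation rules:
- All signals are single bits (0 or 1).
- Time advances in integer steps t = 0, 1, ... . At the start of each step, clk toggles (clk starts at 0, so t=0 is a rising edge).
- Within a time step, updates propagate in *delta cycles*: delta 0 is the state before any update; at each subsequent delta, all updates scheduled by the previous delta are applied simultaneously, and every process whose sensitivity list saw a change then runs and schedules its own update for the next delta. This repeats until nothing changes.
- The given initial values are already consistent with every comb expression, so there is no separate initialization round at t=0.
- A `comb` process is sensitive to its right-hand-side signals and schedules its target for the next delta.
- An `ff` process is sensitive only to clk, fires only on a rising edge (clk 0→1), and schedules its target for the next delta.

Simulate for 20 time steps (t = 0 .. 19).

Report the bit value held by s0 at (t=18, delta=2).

1

t0.Δ0 s2=1 s1=1 s0=1 s3=1 clk=0
t0.Δ1 s2=1 s1=1 s0=1 s3=1 clk=1
t0.Δ2 s2=1 s1=1 s0=0 s3=1 clk=1
t0.Δ3 s2=1 s1=0 s0=0 s3=0 clk=1
t0.Δ4 s2=0 s1=0 s0=0 s3=0 clk=1
t1.Δ0 s2=0 s1=0 s0=0 s3=0 clk=1
t1.Δ1 s2=0 s1=0 s0=0 s3=0 clk=0
t2.Δ0 s2=0 s1=0 s0=0 s3=0 clk=0
t2.Δ1 s2=0 s1=0 s0=0 s3=0 clk=1
t2.Δ2 s2=0 s1=0 s0=1 s3=0 clk=1
t2.Δ3 s2=1 s1=0 s0=1 s3=1 clk=1
t2.Δ4 s2=1 s1=1 s0=1 s3=1 clk=1
t3.Δ0 s2=1 s1=1 s0=1 s3=1 clk=1
t3.Δ1 s2=1 s1=1 s0=1 s3=1 clk=0
t4.Δ0 s2=1 s1=1 s0=1 s3=1 clk=0
t4.Δ1 s2=1 s1=1 s0=1 s3=1 clk=1
t4.Δ2 s2=1 s1=1 s0=0 s3=1 clk=1
t4.Δ3 s2=1 s1=0 s0=0 s3=0 clk=1
t4.Δ4 s2=0 s1=0 s0=0 s3=0 clk=1
t5.Δ0 s2=0 s1=0 s0=0 s3=0 clk=1
t5.Δ1 s2=0 s1=0 s0=0 s3=0 clk=0
t6.Δ0 s2=0 s1=0 s0=0 s3=0 clk=0
t6.Δ1 s2=0 s1=0 s0=0 s3=0 clk=1
t6.Δ2 s2=0 s1=0 s0=1 s3=0 clk=1
t6.Δ3 s2=1 s1=0 s0=1 s3=1 clk=1
t6.Δ4 s2=1 s1=1 s0=1 s3=1 clk=1
t7.Δ0 s2=1 s1=1 s0=1 s3=1 clk=1
t7.Δ1 s2=1 s1=1 s0=1 s3=1 clk=0
t8.Δ0 s2=1 s1=1 s0=1 s3=1 clk=0
t8.Δ1 s2=1 s1=1 s0=1 s3=1 clk=1
t8.Δ2 s2=1 s1=1 s0=0 s3=1 clk=1
t8.Δ3 s2=1 s1=0 s0=0 s3=0 clk=1
t8.Δ4 s2=0 s1=0 s0=0 s3=0 clk=1
t9.Δ0 s2=0 s1=0 s0=0 s3=0 clk=1
t9.Δ1 s2=0 s1=0 s0=0 s3=0 clk=0
t10.Δ0 s2=0 s1=0 s0=0 s3=0 clk=0
t10.Δ1 s2=0 s1=0 s0=0 s3=0 clk=1
t10.Δ2 s2=0 s1=0 s0=1 s3=0 clk=1
t10.Δ3 s2=1 s1=0 s0=1 s3=1 clk=1
t10.Δ4 s2=1 s1=1 s0=1 s3=1 clk=1
t11.Δ0 s2=1 s1=1 s0=1 s3=1 clk=1
t11.Δ1 s2=1 s1=1 s0=1 s3=1 clk=0
t12.Δ0 s2=1 s1=1 s0=1 s3=1 clk=0
t12.Δ1 s2=1 s1=1 s0=1 s3=1 clk=1
t12.Δ2 s2=1 s1=1 s0=0 s3=1 clk=1
t12.Δ3 s2=1 s1=0 s0=0 s3=0 clk=1
t12.Δ4 s2=0 s1=0 s0=0 s3=0 clk=1
t13.Δ0 s2=0 s1=0 s0=0 s3=0 clk=1
t13.Δ1 s2=0 s1=0 s0=0 s3=0 clk=0
t14.Δ0 s2=0 s1=0 s0=0 s3=0 clk=0
t14.Δ1 s2=0 s1=0 s0=0 s3=0 clk=1
t14.Δ2 s2=0 s1=0 s0=1 s3=0 clk=1
t14.Δ3 s2=1 s1=0 s0=1 s3=1 clk=1
t14.Δ4 s2=1 s1=1 s0=1 s3=1 clk=1
t15.Δ0 s2=1 s1=1 s0=1 s3=1 clk=1
t15.Δ1 s2=1 s1=1 s0=1 s3=1 clk=0
t16.Δ0 s2=1 s1=1 s0=1 s3=1 clk=0
t16.Δ1 s2=1 s1=1 s0=1 s3=1 clk=1
t16.Δ2 s2=1 s1=1 s0=0 s3=1 clk=1
t16.Δ3 s2=1 s1=0 s0=0 s3=0 clk=1
t16.Δ4 s2=0 s1=0 s0=0 s3=0 clk=1
t17.Δ0 s2=0 s1=0 s0=0 s3=0 clk=1
t17.Δ1 s2=0 s1=0 s0=0 s3=0 clk=0
t18.Δ0 s2=0 s1=0 s0=0 s3=0 clk=0
t18.Δ1 s2=0 s1=0 s0=0 s3=0 clk=1
t18.Δ2 s2=0 s1=0 s0=1 s3=0 clk=1
t18.Δ3 s2=1 s1=0 s0=1 s3=1 clk=1
t18.Δ4 s2=1 s1=1 s0=1 s3=1 clk=1
t19.Δ0 s2=1 s1=1 s0=1 s3=1 clk=1
t19.Δ1 s2=1 s1=1 s0=1 s3=1 clk=0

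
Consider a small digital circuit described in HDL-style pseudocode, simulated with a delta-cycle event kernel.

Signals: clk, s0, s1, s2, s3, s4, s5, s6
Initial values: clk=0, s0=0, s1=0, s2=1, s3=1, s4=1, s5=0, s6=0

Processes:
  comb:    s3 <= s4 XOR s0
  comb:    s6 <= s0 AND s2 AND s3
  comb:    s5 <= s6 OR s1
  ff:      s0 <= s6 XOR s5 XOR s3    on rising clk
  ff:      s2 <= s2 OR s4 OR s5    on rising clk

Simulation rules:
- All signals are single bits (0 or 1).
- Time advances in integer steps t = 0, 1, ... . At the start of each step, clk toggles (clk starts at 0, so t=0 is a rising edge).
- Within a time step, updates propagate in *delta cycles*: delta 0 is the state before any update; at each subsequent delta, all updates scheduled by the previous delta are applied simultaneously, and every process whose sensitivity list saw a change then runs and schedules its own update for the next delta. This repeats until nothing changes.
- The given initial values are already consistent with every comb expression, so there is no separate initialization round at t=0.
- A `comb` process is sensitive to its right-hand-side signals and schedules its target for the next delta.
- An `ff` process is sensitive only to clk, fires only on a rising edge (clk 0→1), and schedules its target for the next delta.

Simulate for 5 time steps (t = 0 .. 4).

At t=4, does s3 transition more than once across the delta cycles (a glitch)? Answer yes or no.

t=0 Δ0: clk=0 s2=1 s1=0 s4=1 s5=0 s3=1 s6=0 s0=0
  Δ1: clk:0→1
  Δ2: s0:0→1
  Δ3: s3:1→0, s6:0→1
  Δ4: s5:0→1, s6:1→0
  Δ5: s5:1→0
  (5Δ to stable)
t=1 Δ0: clk=1 s2=1 s1=0 s4=1 s5=0 s3=0 s6=0 s0=1
  Δ1: clk:1→0
  (1Δ to stable)
t=2 Δ0: clk=0 s2=1 s1=0 s4=1 s5=0 s3=0 s6=0 s0=1
  Δ1: clk:0→1
  Δ2: s0:1→0
  Δ3: s3:0→1
  (3Δ to stable)
t=3 Δ0: clk=1 s2=1 s1=0 s4=1 s5=0 s3=1 s6=0 s0=0
  Δ1: clk:1→0
  (1Δ to stable)
t=4 Δ0: clk=0 s2=1 s1=0 s4=1 s5=0 s3=1 s6=0 s0=0
  Δ1: clk:0→1
  Δ2: s0:0→1
  Δ3: s3:1→0, s6:0→1
  Δ4: s5:0→1, s6:1→0
  Δ5: s5:1→0
  (5Δ to stable)

no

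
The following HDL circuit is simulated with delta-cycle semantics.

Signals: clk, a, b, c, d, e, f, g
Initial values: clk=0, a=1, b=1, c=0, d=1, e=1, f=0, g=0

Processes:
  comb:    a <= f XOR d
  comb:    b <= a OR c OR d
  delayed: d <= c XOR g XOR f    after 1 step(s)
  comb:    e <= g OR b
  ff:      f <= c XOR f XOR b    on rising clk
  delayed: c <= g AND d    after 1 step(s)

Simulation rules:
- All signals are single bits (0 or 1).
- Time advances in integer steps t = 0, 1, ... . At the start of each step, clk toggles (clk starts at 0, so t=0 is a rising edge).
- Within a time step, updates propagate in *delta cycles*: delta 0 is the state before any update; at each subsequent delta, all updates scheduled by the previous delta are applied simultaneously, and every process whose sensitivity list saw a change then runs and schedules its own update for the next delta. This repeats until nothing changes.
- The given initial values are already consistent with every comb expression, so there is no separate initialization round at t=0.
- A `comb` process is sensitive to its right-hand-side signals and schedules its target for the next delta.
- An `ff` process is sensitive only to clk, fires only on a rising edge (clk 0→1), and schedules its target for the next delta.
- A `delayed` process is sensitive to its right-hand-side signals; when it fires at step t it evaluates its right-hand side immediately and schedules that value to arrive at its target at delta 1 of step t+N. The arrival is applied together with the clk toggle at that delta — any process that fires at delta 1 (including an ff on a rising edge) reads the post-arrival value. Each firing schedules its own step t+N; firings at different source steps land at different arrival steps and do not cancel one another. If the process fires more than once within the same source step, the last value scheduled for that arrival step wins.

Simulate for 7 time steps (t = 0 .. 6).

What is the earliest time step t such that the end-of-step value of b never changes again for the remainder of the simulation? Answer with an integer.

t=0 Δ0: e=1 a=1 b=1 d=1 c=0 f=0 clk=0 g=0
  Δ1: clk:0→1
  Δ2: f:0→1
  Δ3: a:1→0
  (3Δ to stable)
t=1 Δ0: e=1 a=0 b=1 d=1 c=0 f=1 clk=1 g=0
  Δ1: clk:1→0
  (1Δ to stable)
t=2 Δ0: e=1 a=0 b=1 d=1 c=0 f=1 clk=0 g=0
  Δ1: clk:0→1
  Δ2: f:1→0
  Δ3: a:0→1
  (3Δ to stable)
t=3 Δ0: e=1 a=1 b=1 d=1 c=0 f=0 clk=1 g=0
  Δ1: d:1→0, clk:1→0
  Δ2: a:1→0
  Δ3: b:1→0
  Δ4: e:1→0
  (4Δ to stable)
t=4 Δ0: e=0 a=0 b=0 d=0 c=0 f=0 clk=0 g=0
  Δ1: clk:0→1
  (1Δ to stable)
t=5 Δ0: e=0 a=0 b=0 d=0 c=0 f=0 clk=1 g=0
  Δ1: clk:1→0
  (1Δ to stable)
t=6 Δ0: e=0 a=0 b=0 d=0 c=0 f=0 clk=0 g=0
  Δ1: clk:0→1
  (1Δ to stable)

3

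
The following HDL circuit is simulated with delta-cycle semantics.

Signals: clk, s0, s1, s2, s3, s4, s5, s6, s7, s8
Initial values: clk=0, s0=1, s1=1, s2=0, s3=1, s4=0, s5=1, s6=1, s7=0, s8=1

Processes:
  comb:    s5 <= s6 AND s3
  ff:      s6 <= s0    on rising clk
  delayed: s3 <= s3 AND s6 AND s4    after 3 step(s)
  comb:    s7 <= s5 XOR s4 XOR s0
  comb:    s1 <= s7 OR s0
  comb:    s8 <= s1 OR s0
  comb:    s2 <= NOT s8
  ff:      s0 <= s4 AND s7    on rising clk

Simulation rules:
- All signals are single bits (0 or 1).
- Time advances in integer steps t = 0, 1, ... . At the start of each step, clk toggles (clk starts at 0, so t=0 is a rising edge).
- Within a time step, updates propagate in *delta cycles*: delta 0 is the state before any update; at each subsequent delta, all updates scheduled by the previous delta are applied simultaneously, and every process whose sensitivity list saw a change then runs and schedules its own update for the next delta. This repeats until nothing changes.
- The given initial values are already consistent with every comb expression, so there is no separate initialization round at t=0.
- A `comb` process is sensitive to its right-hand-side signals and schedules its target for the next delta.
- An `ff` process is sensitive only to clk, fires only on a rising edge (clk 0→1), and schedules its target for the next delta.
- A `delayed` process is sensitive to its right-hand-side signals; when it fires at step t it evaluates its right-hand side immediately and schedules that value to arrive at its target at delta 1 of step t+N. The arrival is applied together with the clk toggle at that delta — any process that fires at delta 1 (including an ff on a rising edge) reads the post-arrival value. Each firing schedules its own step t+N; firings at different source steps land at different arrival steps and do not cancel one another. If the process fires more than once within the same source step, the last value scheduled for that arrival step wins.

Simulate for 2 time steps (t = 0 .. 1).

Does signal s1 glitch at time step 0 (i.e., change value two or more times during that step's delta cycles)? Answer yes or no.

[bits: s3,clk,s8,s5,s0,s2,s7,s4,s6,s1]
t=0: Δ0=1011100011 Δ1=1111100011 Δ2=1111000011 Δ3=1111001010 Δ4=1101001011 Δ5=1111011011 Δ6=1111001011 | 6Δ
t=1: Δ0=1111001011 Δ1=1011001011 | 1Δ

yes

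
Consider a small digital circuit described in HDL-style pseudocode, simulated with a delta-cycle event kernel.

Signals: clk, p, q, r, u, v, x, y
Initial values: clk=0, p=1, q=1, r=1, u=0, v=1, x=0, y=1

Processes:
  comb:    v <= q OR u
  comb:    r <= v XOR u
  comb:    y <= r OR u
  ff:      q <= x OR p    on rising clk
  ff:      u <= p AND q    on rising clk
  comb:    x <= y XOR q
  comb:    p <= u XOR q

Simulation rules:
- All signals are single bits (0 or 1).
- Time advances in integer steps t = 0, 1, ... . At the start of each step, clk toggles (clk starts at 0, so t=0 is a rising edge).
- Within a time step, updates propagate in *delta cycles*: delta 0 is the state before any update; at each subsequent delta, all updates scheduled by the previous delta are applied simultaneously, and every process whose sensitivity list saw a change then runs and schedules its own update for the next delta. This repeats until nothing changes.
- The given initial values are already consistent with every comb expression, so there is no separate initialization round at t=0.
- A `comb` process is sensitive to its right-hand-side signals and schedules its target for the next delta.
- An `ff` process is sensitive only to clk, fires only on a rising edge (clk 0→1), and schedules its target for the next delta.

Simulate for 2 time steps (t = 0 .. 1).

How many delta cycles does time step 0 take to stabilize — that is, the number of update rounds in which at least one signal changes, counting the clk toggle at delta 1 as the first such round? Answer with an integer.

3

[bits: u,y,clk,r,x,q,v,p]
t=0: Δ0=01010111 Δ1=01110111 Δ2=11110111 Δ3=11100110 | 3Δ
t=1: Δ0=11100110 Δ1=11000110 | 1Δ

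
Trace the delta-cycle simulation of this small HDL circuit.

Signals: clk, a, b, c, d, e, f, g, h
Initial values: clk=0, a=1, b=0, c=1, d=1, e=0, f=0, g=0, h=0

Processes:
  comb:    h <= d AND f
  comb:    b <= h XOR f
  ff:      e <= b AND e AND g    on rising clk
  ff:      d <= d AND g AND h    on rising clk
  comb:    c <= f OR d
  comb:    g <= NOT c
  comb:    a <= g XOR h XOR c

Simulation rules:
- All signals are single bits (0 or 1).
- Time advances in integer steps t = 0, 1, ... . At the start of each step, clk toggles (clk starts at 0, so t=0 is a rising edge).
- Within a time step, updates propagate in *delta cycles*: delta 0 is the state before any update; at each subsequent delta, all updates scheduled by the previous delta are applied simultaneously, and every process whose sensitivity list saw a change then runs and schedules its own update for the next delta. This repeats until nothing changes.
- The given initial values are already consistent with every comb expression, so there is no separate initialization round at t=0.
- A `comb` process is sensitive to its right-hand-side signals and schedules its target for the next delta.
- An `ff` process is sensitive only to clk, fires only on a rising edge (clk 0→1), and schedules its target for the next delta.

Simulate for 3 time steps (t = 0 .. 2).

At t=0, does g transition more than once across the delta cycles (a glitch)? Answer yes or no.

t0.Δ0 b=0 c=1 clk=0 g=0 d=1 a=1 e=0 f=0 h=0
t0.Δ1 b=0 c=1 clk=1 g=0 d=1 a=1 e=0 f=0 h=0
t0.Δ2 b=0 c=1 clk=1 g=0 d=0 a=1 e=0 f=0 h=0
t0.Δ3 b=0 c=0 clk=1 g=0 d=0 a=1 e=0 f=0 h=0
t0.Δ4 b=0 c=0 clk=1 g=1 d=0 a=0 e=0 f=0 h=0
t0.Δ5 b=0 c=0 clk=1 g=1 d=0 a=1 e=0 f=0 h=0
t1.Δ0 b=0 c=0 clk=1 g=1 d=0 a=1 e=0 f=0 h=0
t1.Δ1 b=0 c=0 clk=0 g=1 d=0 a=1 e=0 f=0 h=0
t2.Δ0 b=0 c=0 clk=0 g=1 d=0 a=1 e=0 f=0 h=0
t2.Δ1 b=0 c=0 clk=1 g=1 d=0 a=1 e=0 f=0 h=0

no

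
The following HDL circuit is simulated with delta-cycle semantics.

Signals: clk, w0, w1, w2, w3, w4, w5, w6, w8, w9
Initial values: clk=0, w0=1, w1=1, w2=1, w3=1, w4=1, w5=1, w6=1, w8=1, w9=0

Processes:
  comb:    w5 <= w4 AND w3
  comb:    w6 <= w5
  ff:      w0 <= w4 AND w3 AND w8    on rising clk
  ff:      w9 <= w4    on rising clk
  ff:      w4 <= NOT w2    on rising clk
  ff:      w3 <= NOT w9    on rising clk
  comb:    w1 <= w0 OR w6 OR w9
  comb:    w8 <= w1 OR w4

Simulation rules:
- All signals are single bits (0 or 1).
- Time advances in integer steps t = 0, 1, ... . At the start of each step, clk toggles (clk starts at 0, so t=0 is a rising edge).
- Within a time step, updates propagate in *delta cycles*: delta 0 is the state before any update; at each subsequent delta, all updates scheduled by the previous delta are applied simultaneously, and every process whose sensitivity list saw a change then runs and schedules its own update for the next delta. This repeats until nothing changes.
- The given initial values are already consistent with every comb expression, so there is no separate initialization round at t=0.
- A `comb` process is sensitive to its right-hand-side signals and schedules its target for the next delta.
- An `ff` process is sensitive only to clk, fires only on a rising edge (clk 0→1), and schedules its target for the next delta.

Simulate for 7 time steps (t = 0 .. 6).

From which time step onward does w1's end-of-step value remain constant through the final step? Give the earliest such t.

t0.Δ0 w4=1 w5=1 w9=0 w2=1 w0=1 w3=1 w6=1 clk=0 w8=1 w1=1
t0.Δ1 w4=1 w5=1 w9=0 w2=1 w0=1 w3=1 w6=1 clk=1 w8=1 w1=1
t0.Δ2 w4=0 w5=1 w9=1 w2=1 w0=1 w3=1 w6=1 clk=1 w8=1 w1=1
t0.Δ3 w4=0 w5=0 w9=1 w2=1 w0=1 w3=1 w6=1 clk=1 w8=1 w1=1
t0.Δ4 w4=0 w5=0 w9=1 w2=1 w0=1 w3=1 w6=0 clk=1 w8=1 w1=1
t1.Δ0 w4=0 w5=0 w9=1 w2=1 w0=1 w3=1 w6=0 clk=1 w8=1 w1=1
t1.Δ1 w4=0 w5=0 w9=1 w2=1 w0=1 w3=1 w6=0 clk=0 w8=1 w1=1
t2.Δ0 w4=0 w5=0 w9=1 w2=1 w0=1 w3=1 w6=0 clk=0 w8=1 w1=1
t2.Δ1 w4=0 w5=0 w9=1 w2=1 w0=1 w3=1 w6=0 clk=1 w8=1 w1=1
t2.Δ2 w4=0 w5=0 w9=0 w2=1 w0=0 w3=0 w6=0 clk=1 w8=1 w1=1
t2.Δ3 w4=0 w5=0 w9=0 w2=1 w0=0 w3=0 w6=0 clk=1 w8=1 w1=0
t2.Δ4 w4=0 w5=0 w9=0 w2=1 w0=0 w3=0 w6=0 clk=1 w8=0 w1=0
t3.Δ0 w4=0 w5=0 w9=0 w2=1 w0=0 w3=0 w6=0 clk=1 w8=0 w1=0
t3.Δ1 w4=0 w5=0 w9=0 w2=1 w0=0 w3=0 w6=0 clk=0 w8=0 w1=0
t4.Δ0 w4=0 w5=0 w9=0 w2=1 w0=0 w3=0 w6=0 clk=0 w8=0 w1=0
t4.Δ1 w4=0 w5=0 w9=0 w2=1 w0=0 w3=0 w6=0 clk=1 w8=0 w1=0
t4.Δ2 w4=0 w5=0 w9=0 w2=1 w0=0 w3=1 w6=0 clk=1 w8=0 w1=0
t5.Δ0 w4=0 w5=0 w9=0 w2=1 w0=0 w3=1 w6=0 clk=1 w8=0 w1=0
t5.Δ1 w4=0 w5=0 w9=0 w2=1 w0=0 w3=1 w6=0 clk=0 w8=0 w1=0
t6.Δ0 w4=0 w5=0 w9=0 w2=1 w0=0 w3=1 w6=0 clk=0 w8=0 w1=0
t6.Δ1 w4=0 w5=0 w9=0 w2=1 w0=0 w3=1 w6=0 clk=1 w8=0 w1=0

2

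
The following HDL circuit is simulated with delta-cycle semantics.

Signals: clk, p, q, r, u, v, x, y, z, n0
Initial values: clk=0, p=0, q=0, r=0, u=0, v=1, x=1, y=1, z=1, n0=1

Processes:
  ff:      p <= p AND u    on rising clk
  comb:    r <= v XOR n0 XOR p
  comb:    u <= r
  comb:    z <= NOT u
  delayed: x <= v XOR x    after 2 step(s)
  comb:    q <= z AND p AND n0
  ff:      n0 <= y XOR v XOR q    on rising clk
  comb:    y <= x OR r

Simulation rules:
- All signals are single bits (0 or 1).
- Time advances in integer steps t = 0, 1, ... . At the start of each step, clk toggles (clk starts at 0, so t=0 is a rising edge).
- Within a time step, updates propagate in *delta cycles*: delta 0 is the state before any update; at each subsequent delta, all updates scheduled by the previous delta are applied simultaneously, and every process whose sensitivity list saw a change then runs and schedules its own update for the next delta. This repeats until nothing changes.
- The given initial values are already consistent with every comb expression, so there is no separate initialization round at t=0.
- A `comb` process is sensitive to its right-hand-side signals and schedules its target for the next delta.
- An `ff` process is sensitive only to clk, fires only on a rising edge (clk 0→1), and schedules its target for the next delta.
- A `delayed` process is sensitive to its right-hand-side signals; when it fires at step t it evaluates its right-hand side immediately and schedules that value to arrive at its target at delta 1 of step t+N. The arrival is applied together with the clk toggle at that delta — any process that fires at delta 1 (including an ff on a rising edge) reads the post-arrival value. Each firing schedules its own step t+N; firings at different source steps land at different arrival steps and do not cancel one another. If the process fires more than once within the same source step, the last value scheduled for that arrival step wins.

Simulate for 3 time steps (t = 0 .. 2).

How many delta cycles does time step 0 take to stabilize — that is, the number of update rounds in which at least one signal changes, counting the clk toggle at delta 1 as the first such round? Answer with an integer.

5

t0.Δ0 y=1 u=0 x=1 r=0 n0=1 v=1 q=0 p=0 clk=0 z=1
t0.Δ1 y=1 u=0 x=1 r=0 n0=1 v=1 q=0 p=0 clk=1 z=1
t0.Δ2 y=1 u=0 x=1 r=0 n0=0 v=1 q=0 p=0 clk=1 z=1
t0.Δ3 y=1 u=0 x=1 r=1 n0=0 v=1 q=0 p=0 clk=1 z=1
t0.Δ4 y=1 u=1 x=1 r=1 n0=0 v=1 q=0 p=0 clk=1 z=1
t0.Δ5 y=1 u=1 x=1 r=1 n0=0 v=1 q=0 p=0 clk=1 z=0
t1.Δ0 y=1 u=1 x=1 r=1 n0=0 v=1 q=0 p=0 clk=1 z=0
t1.Δ1 y=1 u=1 x=1 r=1 n0=0 v=1 q=0 p=0 clk=0 z=0
t2.Δ0 y=1 u=1 x=1 r=1 n0=0 v=1 q=0 p=0 clk=0 z=0
t2.Δ1 y=1 u=1 x=1 r=1 n0=0 v=1 q=0 p=0 clk=1 z=0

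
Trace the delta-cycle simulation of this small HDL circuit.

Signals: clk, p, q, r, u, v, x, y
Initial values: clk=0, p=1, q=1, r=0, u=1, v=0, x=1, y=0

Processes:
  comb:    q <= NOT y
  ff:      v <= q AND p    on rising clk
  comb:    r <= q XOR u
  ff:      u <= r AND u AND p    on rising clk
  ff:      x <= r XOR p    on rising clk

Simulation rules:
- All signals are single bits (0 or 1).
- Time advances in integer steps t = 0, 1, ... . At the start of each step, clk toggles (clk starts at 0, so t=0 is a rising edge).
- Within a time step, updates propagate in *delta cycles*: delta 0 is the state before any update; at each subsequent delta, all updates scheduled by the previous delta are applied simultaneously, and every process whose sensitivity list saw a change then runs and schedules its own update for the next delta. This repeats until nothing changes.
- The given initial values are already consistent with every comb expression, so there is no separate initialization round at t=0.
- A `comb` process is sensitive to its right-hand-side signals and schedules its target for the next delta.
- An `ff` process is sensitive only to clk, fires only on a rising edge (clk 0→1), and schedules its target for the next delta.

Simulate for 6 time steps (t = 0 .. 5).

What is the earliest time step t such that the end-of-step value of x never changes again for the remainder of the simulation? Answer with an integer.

2

[bits: y,v,r,u,x,p,clk,q]
t=0: Δ0=00011101 Δ1=00011111 Δ2=01001111 Δ3=01101111 | 3Δ
t=1: Δ0=01101111 Δ1=01101101 | 1Δ
t=2: Δ0=01101101 Δ1=01101111 Δ2=01100111 | 2Δ
t=3: Δ0=01100111 Δ1=01100101 | 1Δ
t=4: Δ0=01100101 Δ1=01100111 | 1Δ
t=5: Δ0=01100111 Δ1=01100101 | 1Δ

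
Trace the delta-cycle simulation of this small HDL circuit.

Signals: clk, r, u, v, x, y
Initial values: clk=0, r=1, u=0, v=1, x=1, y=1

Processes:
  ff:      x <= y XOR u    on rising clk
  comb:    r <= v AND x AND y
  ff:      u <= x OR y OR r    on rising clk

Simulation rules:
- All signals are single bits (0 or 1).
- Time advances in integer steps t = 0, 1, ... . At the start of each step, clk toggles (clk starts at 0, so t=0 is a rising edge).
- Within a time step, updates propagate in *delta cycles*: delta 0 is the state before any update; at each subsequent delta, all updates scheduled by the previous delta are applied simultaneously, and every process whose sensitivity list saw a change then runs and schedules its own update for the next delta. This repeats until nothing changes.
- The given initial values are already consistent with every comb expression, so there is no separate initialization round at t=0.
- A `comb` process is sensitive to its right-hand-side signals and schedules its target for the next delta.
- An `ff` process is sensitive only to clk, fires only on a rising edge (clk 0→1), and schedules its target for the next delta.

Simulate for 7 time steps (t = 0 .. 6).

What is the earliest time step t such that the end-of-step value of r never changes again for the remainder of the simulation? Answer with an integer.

2

[bits: y,clk,r,x,u,v]
t=0: Δ0=101101 Δ1=111101 Δ2=111111 | 2Δ
t=1: Δ0=111111 Δ1=101111 | 1Δ
t=2: Δ0=101111 Δ1=111111 Δ2=111011 Δ3=110011 | 3Δ
t=3: Δ0=110011 Δ1=100011 | 1Δ
t=4: Δ0=100011 Δ1=110011 | 1Δ
t=5: Δ0=110011 Δ1=100011 | 1Δ
t=6: Δ0=100011 Δ1=110011 | 1Δ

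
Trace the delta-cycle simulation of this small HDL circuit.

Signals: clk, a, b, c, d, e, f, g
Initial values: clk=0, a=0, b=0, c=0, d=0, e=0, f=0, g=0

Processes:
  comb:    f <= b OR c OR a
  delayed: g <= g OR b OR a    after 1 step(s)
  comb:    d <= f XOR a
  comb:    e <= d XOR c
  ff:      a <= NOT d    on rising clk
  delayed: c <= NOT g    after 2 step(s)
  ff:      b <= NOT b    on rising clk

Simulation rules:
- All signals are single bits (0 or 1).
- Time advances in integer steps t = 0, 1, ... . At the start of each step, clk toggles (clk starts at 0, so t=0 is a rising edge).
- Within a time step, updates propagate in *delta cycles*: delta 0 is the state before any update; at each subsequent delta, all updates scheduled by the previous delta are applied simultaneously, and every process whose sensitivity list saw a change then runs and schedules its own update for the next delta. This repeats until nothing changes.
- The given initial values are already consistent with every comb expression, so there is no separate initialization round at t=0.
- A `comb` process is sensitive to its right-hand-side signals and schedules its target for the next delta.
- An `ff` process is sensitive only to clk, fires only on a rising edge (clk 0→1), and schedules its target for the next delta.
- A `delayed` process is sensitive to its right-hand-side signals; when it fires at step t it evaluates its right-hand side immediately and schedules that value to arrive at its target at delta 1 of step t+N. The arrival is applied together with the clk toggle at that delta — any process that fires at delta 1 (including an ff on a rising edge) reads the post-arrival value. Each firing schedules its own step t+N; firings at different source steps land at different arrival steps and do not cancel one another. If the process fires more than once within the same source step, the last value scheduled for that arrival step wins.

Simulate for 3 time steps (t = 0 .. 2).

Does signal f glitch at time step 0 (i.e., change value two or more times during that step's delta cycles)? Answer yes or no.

no

[bits: a,f,g,e,d,clk,b,c]
t=0: Δ0=00000000 Δ1=00000100 Δ2=10000110 Δ3=11001110 Δ4=11010110 Δ5=11000110 | 5Δ
t=1: Δ0=11000110 Δ1=11100010 | 1Δ
t=2: Δ0=11100010 Δ1=11100110 Δ2=11100100 | 2Δ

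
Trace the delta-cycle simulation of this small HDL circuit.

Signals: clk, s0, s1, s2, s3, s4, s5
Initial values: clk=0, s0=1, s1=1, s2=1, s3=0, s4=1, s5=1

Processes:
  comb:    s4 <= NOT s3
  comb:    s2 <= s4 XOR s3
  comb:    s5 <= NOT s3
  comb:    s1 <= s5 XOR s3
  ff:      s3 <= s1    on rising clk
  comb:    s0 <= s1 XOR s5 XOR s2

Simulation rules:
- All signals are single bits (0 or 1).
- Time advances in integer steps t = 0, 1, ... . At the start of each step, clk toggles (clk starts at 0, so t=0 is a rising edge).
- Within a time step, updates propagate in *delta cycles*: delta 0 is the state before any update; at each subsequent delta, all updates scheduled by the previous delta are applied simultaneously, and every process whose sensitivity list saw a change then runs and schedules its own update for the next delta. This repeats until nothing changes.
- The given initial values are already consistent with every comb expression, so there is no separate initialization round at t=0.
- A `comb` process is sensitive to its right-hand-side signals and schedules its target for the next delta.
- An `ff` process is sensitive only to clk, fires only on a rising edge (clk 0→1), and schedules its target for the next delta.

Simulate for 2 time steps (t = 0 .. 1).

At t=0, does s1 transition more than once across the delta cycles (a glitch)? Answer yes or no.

yes

t=0 Δ0: s4=1 s3=0 clk=0 s5=1 s0=1 s2=1 s1=1
  Δ1: clk:0→1
  Δ2: s3:0→1
  Δ3: s4:1→0, s5:1→0, s2:1→0, s1:1→0
  Δ4: s0:1→0, s2:0→1, s1:0→1
  (4Δ to stable)
t=1 Δ0: s4=0 s3=1 clk=1 s5=0 s0=0 s2=1 s1=1
  Δ1: clk:1→0
  (1Δ to stable)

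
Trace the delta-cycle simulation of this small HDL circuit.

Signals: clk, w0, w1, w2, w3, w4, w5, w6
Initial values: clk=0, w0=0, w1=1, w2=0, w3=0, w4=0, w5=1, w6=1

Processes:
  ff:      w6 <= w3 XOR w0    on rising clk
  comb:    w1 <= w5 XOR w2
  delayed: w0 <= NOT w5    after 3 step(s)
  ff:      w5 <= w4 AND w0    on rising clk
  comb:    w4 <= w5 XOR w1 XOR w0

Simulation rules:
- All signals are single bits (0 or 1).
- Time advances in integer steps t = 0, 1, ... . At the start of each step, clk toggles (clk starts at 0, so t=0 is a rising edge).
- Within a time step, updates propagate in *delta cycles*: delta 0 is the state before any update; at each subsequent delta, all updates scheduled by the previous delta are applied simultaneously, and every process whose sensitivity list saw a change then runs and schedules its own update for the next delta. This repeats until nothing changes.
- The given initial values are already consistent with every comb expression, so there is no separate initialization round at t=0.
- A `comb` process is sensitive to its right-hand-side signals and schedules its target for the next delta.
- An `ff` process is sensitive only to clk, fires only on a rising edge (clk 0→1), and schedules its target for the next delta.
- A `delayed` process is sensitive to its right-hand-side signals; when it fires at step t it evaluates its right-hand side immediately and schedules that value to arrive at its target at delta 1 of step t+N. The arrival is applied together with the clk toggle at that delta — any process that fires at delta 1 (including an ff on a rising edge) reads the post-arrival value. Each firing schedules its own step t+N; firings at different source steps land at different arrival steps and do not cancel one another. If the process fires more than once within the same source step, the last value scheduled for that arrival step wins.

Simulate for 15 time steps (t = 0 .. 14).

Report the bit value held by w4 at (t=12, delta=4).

[bits: w1,w3,w0,w4,w5,clk,w2,w6]
t=0: Δ0=10001001 Δ1=10001101 Δ2=10000100 Δ3=00010100 Δ4=00000100 | 4Δ
t=1: Δ0=00000100 Δ1=00000000 | 1Δ
t=2: Δ0=00000000 Δ1=00000100 | 1Δ
t=3: Δ0=00000100 Δ1=00100000 Δ2=00110000 | 2Δ
t=4: Δ0=00110000 Δ1=00110100 Δ2=00111101 Δ3=10101101 Δ4=10111101 | 4Δ
t=5: Δ0=10111101 Δ1=10111001 | 1Δ
t=6: Δ0=10111001 Δ1=10111101 | 1Δ
t=7: Δ0=10111101 Δ1=10011001 Δ2=10001001 | 2Δ
t=8: Δ0=10001001 Δ1=10001101 Δ2=10000100 Δ3=00010100 Δ4=00000100 | 4Δ
t=9: Δ0=00000100 Δ1=00000000 | 1Δ
t=10: Δ0=00000000 Δ1=00000100 | 1Δ
t=11: Δ0=00000100 Δ1=00100000 Δ2=00110000 | 2Δ
t=12: Δ0=00110000 Δ1=00110100 Δ2=00111101 Δ3=10101101 Δ4=10111101 | 4Δ
t=13: Δ0=10111101 Δ1=10111001 | 1Δ
t=14: Δ0=10111001 Δ1=10111101 | 1Δ

1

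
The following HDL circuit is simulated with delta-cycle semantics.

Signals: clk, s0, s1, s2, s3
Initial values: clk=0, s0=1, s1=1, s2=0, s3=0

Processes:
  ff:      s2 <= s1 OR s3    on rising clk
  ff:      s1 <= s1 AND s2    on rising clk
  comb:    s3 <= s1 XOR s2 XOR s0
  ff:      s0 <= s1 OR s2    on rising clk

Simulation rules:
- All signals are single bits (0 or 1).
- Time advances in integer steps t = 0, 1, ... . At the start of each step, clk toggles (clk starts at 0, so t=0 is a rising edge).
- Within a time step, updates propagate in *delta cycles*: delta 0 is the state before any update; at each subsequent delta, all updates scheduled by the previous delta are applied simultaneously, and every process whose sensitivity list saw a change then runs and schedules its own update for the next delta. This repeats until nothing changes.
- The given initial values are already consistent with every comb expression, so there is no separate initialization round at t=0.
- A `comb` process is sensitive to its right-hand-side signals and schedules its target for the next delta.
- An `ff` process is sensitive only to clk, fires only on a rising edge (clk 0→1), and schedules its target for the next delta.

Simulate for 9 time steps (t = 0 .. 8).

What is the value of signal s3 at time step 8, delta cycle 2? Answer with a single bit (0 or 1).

0

t=0 Δ0: s3=0 clk=0 s1=1 s0=1 s2=0
  Δ1: clk:0→1
  Δ2: s1:1→0, s2:0→1
  (2Δ to stable)
t=1 Δ0: s3=0 clk=1 s1=0 s0=1 s2=1
  Δ1: clk:1→0
  (1Δ to stable)
t=2 Δ0: s3=0 clk=0 s1=0 s0=1 s2=1
  Δ1: clk:0→1
  Δ2: s2:1→0
  Δ3: s3:0→1
  (3Δ to stable)
t=3 Δ0: s3=1 clk=1 s1=0 s0=1 s2=0
  Δ1: clk:1→0
  (1Δ to stable)
t=4 Δ0: s3=1 clk=0 s1=0 s0=1 s2=0
  Δ1: clk:0→1
  Δ2: s0:1→0, s2:0→1
  (2Δ to stable)
t=5 Δ0: s3=1 clk=1 s1=0 s0=0 s2=1
  Δ1: clk:1→0
  (1Δ to stable)
t=6 Δ0: s3=1 clk=0 s1=0 s0=0 s2=1
  Δ1: clk:0→1
  Δ2: s0:0→1
  Δ3: s3:1→0
  (3Δ to stable)
t=7 Δ0: s3=0 clk=1 s1=0 s0=1 s2=1
  Δ1: clk:1→0
  (1Δ to stable)
t=8 Δ0: s3=0 clk=0 s1=0 s0=1 s2=1
  Δ1: clk:0→1
  Δ2: s2:1→0
  Δ3: s3:0→1
  (3Δ to stable)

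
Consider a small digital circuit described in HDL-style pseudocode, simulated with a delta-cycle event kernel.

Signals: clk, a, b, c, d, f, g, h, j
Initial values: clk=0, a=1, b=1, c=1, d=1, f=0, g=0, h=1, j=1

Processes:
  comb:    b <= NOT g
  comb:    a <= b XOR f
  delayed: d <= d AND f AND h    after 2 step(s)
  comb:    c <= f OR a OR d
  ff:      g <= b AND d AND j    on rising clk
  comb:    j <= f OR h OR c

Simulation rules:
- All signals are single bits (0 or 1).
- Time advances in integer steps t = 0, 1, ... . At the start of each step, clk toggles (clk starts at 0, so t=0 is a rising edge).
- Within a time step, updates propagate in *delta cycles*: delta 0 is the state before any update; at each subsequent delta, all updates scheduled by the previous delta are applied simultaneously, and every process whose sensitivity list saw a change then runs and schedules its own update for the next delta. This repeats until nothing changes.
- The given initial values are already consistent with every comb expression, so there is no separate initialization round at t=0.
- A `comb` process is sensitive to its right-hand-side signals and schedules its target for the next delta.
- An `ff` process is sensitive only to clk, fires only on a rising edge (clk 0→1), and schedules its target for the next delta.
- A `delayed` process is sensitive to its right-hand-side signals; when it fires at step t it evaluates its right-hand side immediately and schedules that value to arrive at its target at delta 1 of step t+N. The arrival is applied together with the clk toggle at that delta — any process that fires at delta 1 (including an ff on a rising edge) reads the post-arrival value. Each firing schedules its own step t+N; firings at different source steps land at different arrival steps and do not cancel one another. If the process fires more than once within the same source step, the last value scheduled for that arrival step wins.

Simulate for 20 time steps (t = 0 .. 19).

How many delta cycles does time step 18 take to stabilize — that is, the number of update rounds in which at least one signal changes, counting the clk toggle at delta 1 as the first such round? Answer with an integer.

4

t=0 Δ0: d=1 f=0 h=1 b=1 g=0 c=1 a=1 clk=0 j=1
  Δ1: clk:0→1
  Δ2: g:0→1
  Δ3: b:1→0
  Δ4: a:1→0
  (4Δ to stable)
t=1 Δ0: d=1 f=0 h=1 b=0 g=1 c=1 a=0 clk=1 j=1
  Δ1: clk:1→0
  (1Δ to stable)
t=2 Δ0: d=1 f=0 h=1 b=0 g=1 c=1 a=0 clk=0 j=1
  Δ1: clk:0→1
  Δ2: g:1→0
  Δ3: b:0→1
  Δ4: a:0→1
  (4Δ to stable)
t=3 Δ0: d=1 f=0 h=1 b=1 g=0 c=1 a=1 clk=1 j=1
  Δ1: clk:1→0
  (1Δ to stable)
t=4 Δ0: d=1 f=0 h=1 b=1 g=0 c=1 a=1 clk=0 j=1
  Δ1: clk:0→1
  Δ2: g:0→1
  Δ3: b:1→0
  Δ4: a:1→0
  (4Δ to stable)
t=5 Δ0: d=1 f=0 h=1 b=0 g=1 c=1 a=0 clk=1 j=1
  Δ1: clk:1→0
  (1Δ to stable)
t=6 Δ0: d=1 f=0 h=1 b=0 g=1 c=1 a=0 clk=0 j=1
  Δ1: clk:0→1
  Δ2: g:1→0
  Δ3: b:0→1
  Δ4: a:0→1
  (4Δ to stable)
t=7 Δ0: d=1 f=0 h=1 b=1 g=0 c=1 a=1 clk=1 j=1
  Δ1: clk:1→0
  (1Δ to stable)
t=8 Δ0: d=1 f=0 h=1 b=1 g=0 c=1 a=1 clk=0 j=1
  Δ1: clk:0→1
  Δ2: g:0→1
  Δ3: b:1→0
  Δ4: a:1→0
  (4Δ to stable)
t=9 Δ0: d=1 f=0 h=1 b=0 g=1 c=1 a=0 clk=1 j=1
  Δ1: clk:1→0
  (1Δ to stable)
t=10 Δ0: d=1 f=0 h=1 b=0 g=1 c=1 a=0 clk=0 j=1
  Δ1: clk:0→1
  Δ2: g:1→0
  Δ3: b:0→1
  Δ4: a:0→1
  (4Δ to stable)
t=11 Δ0: d=1 f=0 h=1 b=1 g=0 c=1 a=1 clk=1 j=1
  Δ1: clk:1→0
  (1Δ to stable)
t=12 Δ0: d=1 f=0 h=1 b=1 g=0 c=1 a=1 clk=0 j=1
  Δ1: clk:0→1
  Δ2: g:0→1
  Δ3: b:1→0
  Δ4: a:1→0
  (4Δ to stable)
t=13 Δ0: d=1 f=0 h=1 b=0 g=1 c=1 a=0 clk=1 j=1
  Δ1: clk:1→0
  (1Δ to stable)
t=14 Δ0: d=1 f=0 h=1 b=0 g=1 c=1 a=0 clk=0 j=1
  Δ1: clk:0→1
  Δ2: g:1→0
  Δ3: b:0→1
  Δ4: a:0→1
  (4Δ to stable)
t=15 Δ0: d=1 f=0 h=1 b=1 g=0 c=1 a=1 clk=1 j=1
  Δ1: clk:1→0
  (1Δ to stable)
t=16 Δ0: d=1 f=0 h=1 b=1 g=0 c=1 a=1 clk=0 j=1
  Δ1: clk:0→1
  Δ2: g:0→1
  Δ3: b:1→0
  Δ4: a:1→0
  (4Δ to stable)
t=17 Δ0: d=1 f=0 h=1 b=0 g=1 c=1 a=0 clk=1 j=1
  Δ1: clk:1→0
  (1Δ to stable)
t=18 Δ0: d=1 f=0 h=1 b=0 g=1 c=1 a=0 clk=0 j=1
  Δ1: clk:0→1
  Δ2: g:1→0
  Δ3: b:0→1
  Δ4: a:0→1
  (4Δ to stable)
t=19 Δ0: d=1 f=0 h=1 b=1 g=0 c=1 a=1 clk=1 j=1
  Δ1: clk:1→0
  (1Δ to stable)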